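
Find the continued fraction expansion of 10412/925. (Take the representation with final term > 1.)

[11; 3, 1, 9, 3, 3, 2]

10412 = 11×925 + 237
925 = 3×237 + 214
237 = 1×214 + 23
214 = 9×23 + 7
23 = 3×7 + 2
7 = 3×2 + 1
2 = 2×1 + 0  (stop)
So 10412/925 = [11; 3, 1, 9, 3, 3, 2].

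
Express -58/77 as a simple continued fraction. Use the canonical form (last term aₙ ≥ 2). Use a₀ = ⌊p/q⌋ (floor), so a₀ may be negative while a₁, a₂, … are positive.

[-1; 4, 19]

-58 = -1·77 + 19
77 = 4·19 + 1
19 = 19·1 + 0  (stop)
So -58/77 = [-1; 4, 19].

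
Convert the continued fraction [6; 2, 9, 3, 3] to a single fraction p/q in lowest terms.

1269/196

Using pₖ = aₖpₖ₋₁ + pₖ₋₂ and qₖ = aₖqₖ₋₁ + qₖ₋₂:
  k=0: a=6, p=6, q=1
  k=1: a=2, p=13, q=2
  k=2: a=9, p=123, q=19
  k=3: a=3, p=382, q=59
  k=4: a=3, p=1269, q=196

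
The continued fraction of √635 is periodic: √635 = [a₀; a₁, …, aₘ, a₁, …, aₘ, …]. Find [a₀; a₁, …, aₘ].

a₀ = ⌊√635⌋ = 25.
With m₀=0, d₀=1 and mₖ₊₁ = dₖaₖ − mₖ, dₖ₊₁ = (n − mₖ₊₁²)/dₖ, aₖ₊₁ = ⌊(a₀+mₖ₊₁)/dₖ₊₁⌋:
  k=1: m=25, d=10, a=5
  k=2: m=25, d=1, a=50
d=1 and a=2a₀=50 at k=2, so the next step gives (m, d) = (25, 10) again — its k=1 value — and the period has length 2.

[25; 5, 50]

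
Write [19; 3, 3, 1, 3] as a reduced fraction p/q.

Using pₖ = aₖpₖ₋₁ + pₖ₋₂ and qₖ = aₖqₖ₋₁ + qₖ₋₂:
  k=0: a=19, p=19, q=1
  k=1: a=3, p=58, q=3
  k=2: a=3, p=193, q=10
  k=3: a=1, p=251, q=13
  k=4: a=3, p=946, q=49

946/49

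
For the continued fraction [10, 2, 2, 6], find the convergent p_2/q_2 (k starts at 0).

Using pₖ = aₖpₖ₋₁ + pₖ₋₂, qₖ = aₖqₖ₋₁ + qₖ₋₂ (with p₋₁=1, p₋₂=0, q₋₁=0, q₋₂=1):
  k=0: a=10, p=10, q=1
  k=1: a=2, p=21, q=2
  k=2: a=2, p=52, q=5

52/5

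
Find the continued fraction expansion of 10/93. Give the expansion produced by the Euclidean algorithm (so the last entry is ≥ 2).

[0; 9, 3, 3]

10 = 0*93 + 10
93 = 9*10 + 3
10 = 3*3 + 1
3 = 3*1 + 0  (stop)
So 10/93 = [0; 9, 3, 3].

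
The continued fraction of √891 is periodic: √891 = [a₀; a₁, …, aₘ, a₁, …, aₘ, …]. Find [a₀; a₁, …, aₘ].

a₀ = ⌊√891⌋ = 29.
With m₀=0, d₀=1 and mₖ₊₁ = dₖaₖ − mₖ, dₖ₊₁ = (n − mₖ₊₁²)/dₖ, aₖ₊₁ = ⌊(a₀+mₖ₊₁)/dₖ₊₁⌋:
  k=1: m=29, d=50, a=1
  k=2: m=21, d=9, a=5
  k=3: m=24, d=35, a=1
  k=4: m=11, d=22, a=1
  k=5: m=11, d=35, a=1
  k=6: m=24, d=9, a=5
  k=7: m=21, d=50, a=1
  k=8: m=29, d=1, a=58
d=1 and a=2a₀=58 at k=8, so the next step gives (m, d) = (29, 50) again — its k=1 value — and the period has length 8.

[29; 1, 5, 1, 1, 1, 5, 1, 58]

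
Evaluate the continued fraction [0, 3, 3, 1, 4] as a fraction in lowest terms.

19/62

Using pₖ = aₖpₖ₋₁ + pₖ₋₂ and qₖ = aₖqₖ₋₁ + qₖ₋₂:
  k=0: a=0, p=0, q=1
  k=1: a=3, p=1, q=3
  k=2: a=3, p=3, q=10
  k=3: a=1, p=4, q=13
  k=4: a=4, p=19, q=62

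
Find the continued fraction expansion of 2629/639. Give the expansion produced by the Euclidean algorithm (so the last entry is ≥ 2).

[4; 8, 1, 3, 18]

2629 = 4*639 + 73
639 = 8*73 + 55
73 = 1*55 + 18
55 = 3*18 + 1
18 = 18*1 + 0  (stop)
So 2629/639 = [4; 8, 1, 3, 18].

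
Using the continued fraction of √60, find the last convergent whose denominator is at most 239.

1433/185

√60 = [7; 1, 2, 1, 14, …] (period length 4).
Convergents:
  p_0/q_0 = 7/1
  p_1/q_1 = 8/1
  p_2/q_2 = 23/3
  p_3/q_3 = 31/4
  p_4/q_4 = 457/59
  p_5/q_5 = 488/63
  p_6/q_6 = 1433/185
  p_7/q_7 = 1921/248
q_6 = 185 ≤ 239 < 248 = q_7, so the answer is 1433/185.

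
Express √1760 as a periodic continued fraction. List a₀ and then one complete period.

[41; 1, 19, 1, 82]

a₀ = ⌊√1760⌋ = 41.
With m₀=0, d₀=1 and mₖ₊₁ = dₖaₖ − mₖ, dₖ₊₁ = (n − mₖ₊₁²)/dₖ, aₖ₊₁ = ⌊(a₀+mₖ₊₁)/dₖ₊₁⌋:
  k=1: m=41, d=79, a=1
  k=2: m=38, d=4, a=19
  k=3: m=38, d=79, a=1
  k=4: m=41, d=1, a=82
d=1 and a=2a₀=82 at k=4, so the next step gives (m, d) = (41, 79) again — its k=1 value — and the period has length 4.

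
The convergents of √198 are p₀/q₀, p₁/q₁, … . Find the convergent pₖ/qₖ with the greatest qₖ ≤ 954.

√198 = [14; 14, 28, …] (period length 2).
Convergents:
  p_0/q_0 = 14/1
  p_1/q_1 = 197/14
  p_2/q_2 = 5530/393
  p_3/q_3 = 77617/5516
q_2 = 393 ≤ 954 < 5516 = q_3, so the answer is 5530/393.

5530/393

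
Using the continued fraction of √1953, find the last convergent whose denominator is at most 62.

√1953 = [44; 5, 5, 3, 12, 3, 5, 5, 88, …] (period length 8).
Convergents:
  p_0/q_0 = 44/1
  p_1/q_1 = 221/5
  p_2/q_2 = 1149/26
  p_3/q_3 = 3668/83
q_2 = 26 ≤ 62 < 83 = q_3, so the answer is 1149/26.

1149/26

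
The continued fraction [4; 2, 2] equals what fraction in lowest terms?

Fold from the inside: start with 2/1.
  2 + 1/2 = 5/2
  4 + 2/5 = 22/5

22/5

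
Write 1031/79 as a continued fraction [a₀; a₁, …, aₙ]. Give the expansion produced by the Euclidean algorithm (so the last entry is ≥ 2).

[13; 19, 1, 3]

1031 = 13*79 + 4
79 = 19*4 + 3
4 = 1*3 + 1
3 = 3*1 + 0  (stop)
So 1031/79 = [13; 19, 1, 3].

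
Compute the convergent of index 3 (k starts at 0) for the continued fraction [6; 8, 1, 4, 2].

Using pₖ = aₖpₖ₋₁ + pₖ₋₂, qₖ = aₖqₖ₋₁ + qₖ₋₂ (with p₋₁=1, p₋₂=0, q₋₁=0, q₋₂=1):
  k=0: a=6, p=6, q=1
  k=1: a=8, p=49, q=8
  k=2: a=1, p=55, q=9
  k=3: a=4, p=269, q=44

269/44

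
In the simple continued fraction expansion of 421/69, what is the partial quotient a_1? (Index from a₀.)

9

421 = 6·69 + 7   →  a_0 = 6
69 = 9·7 + 6   →  a_1 = 9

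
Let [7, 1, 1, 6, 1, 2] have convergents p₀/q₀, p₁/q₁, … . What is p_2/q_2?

15/2

Using pₖ = aₖpₖ₋₁ + pₖ₋₂, qₖ = aₖqₖ₋₁ + qₖ₋₂ (with p₋₁=1, p₋₂=0, q₋₁=0, q₋₂=1):
  k=0: a=7, p=7, q=1
  k=1: a=1, p=8, q=1
  k=2: a=1, p=15, q=2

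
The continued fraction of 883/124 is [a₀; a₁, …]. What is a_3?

1

883 = 7·124 + 15   →  a_0 = 7
124 = 8·15 + 4   →  a_1 = 8
15 = 3·4 + 3   →  a_2 = 3
4 = 1·3 + 1   →  a_3 = 1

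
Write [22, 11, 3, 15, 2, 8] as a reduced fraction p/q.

201644/9129

Using pₖ = aₖpₖ₋₁ + pₖ₋₂ and qₖ = aₖqₖ₋₁ + qₖ₋₂:
  k=0: a=22, p=22, q=1
  k=1: a=11, p=243, q=11
  k=2: a=3, p=751, q=34
  k=3: a=15, p=11508, q=521
  k=4: a=2, p=23767, q=1076
  k=5: a=8, p=201644, q=9129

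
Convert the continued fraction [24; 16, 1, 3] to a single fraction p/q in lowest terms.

Using pₖ = aₖpₖ₋₁ + pₖ₋₂ and qₖ = aₖqₖ₋₁ + qₖ₋₂:
  k=0: a=24, p=24, q=1
  k=1: a=16, p=385, q=16
  k=2: a=1, p=409, q=17
  k=3: a=3, p=1612, q=67

1612/67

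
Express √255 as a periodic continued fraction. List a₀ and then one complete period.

a₀ = ⌊√255⌋ = 15.
With m₀=0, d₀=1 and mₖ₊₁ = dₖaₖ − mₖ, dₖ₊₁ = (n − mₖ₊₁²)/dₖ, aₖ₊₁ = ⌊(a₀+mₖ₊₁)/dₖ₊₁⌋:
  k=1: m=15, d=30, a=1
  k=2: m=15, d=1, a=30
d=1 and a=2a₀=30 at k=2, so the next step gives (m, d) = (15, 30) again — its k=1 value — and the period has length 2.

[15; 1, 30]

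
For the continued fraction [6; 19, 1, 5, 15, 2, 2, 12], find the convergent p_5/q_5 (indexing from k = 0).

Using pₖ = aₖpₖ₋₁ + pₖ₋₂, qₖ = aₖqₖ₋₁ + qₖ₋₂ (with p₋₁=1, p₋₂=0, q₋₁=0, q₋₂=1):
  k=0: a=6, p=6, q=1
  k=1: a=19, p=115, q=19
  k=2: a=1, p=121, q=20
  k=3: a=5, p=720, q=119
  k=4: a=15, p=10921, q=1805
  k=5: a=2, p=22562, q=3729

22562/3729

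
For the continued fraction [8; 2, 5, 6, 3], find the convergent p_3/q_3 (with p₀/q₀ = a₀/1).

575/68

Using pₖ = aₖpₖ₋₁ + pₖ₋₂, qₖ = aₖqₖ₋₁ + qₖ₋₂ (with p₋₁=1, p₋₂=0, q₋₁=0, q₋₂=1):
  k=0: a=8, p=8, q=1
  k=1: a=2, p=17, q=2
  k=2: a=5, p=93, q=11
  k=3: a=6, p=575, q=68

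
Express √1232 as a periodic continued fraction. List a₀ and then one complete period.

a₀ = ⌊√1232⌋ = 35.
With m₀=0, d₀=1 and mₖ₊₁ = dₖaₖ − mₖ, dₖ₊₁ = (n − mₖ₊₁²)/dₖ, aₖ₊₁ = ⌊(a₀+mₖ₊₁)/dₖ₊₁⌋:
  k=1: m=35, d=7, a=10
  k=2: m=35, d=1, a=70
d=1 and a=2a₀=70 at k=2, so the next step gives (m, d) = (35, 7) again — its k=1 value — and the period has length 2.

[35; 10, 70]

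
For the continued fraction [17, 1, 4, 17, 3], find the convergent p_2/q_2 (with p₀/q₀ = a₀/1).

89/5

Using pₖ = aₖpₖ₋₁ + pₖ₋₂, qₖ = aₖqₖ₋₁ + qₖ₋₂ (with p₋₁=1, p₋₂=0, q₋₁=0, q₋₂=1):
  k=0: a=17, p=17, q=1
  k=1: a=1, p=18, q=1
  k=2: a=4, p=89, q=5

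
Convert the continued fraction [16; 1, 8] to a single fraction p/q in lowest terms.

152/9

Using pₖ = aₖpₖ₋₁ + pₖ₋₂ and qₖ = aₖqₖ₋₁ + qₖ₋₂:
  k=0: a=16, p=16, q=1
  k=1: a=1, p=17, q=1
  k=2: a=8, p=152, q=9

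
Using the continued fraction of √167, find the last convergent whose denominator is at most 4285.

52092/4031

√167 = [12; 1, 11, 1, 24, …] (period length 4).
Convergents:
  p_0/q_0 = 12/1
  p_1/q_1 = 13/1
  p_2/q_2 = 155/12
  p_3/q_3 = 168/13
  p_4/q_4 = 4187/324
  p_5/q_5 = 4355/337
  p_6/q_6 = 52092/4031
  p_7/q_7 = 56447/4368
q_6 = 4031 ≤ 4285 < 4368 = q_7, so the answer is 52092/4031.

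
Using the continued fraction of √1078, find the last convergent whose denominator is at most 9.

197/6

√1078 = [32; 1, 4, 1, 64, …] (period length 4).
Convergents:
  p_0/q_0 = 32/1
  p_1/q_1 = 33/1
  p_2/q_2 = 164/5
  p_3/q_3 = 197/6
  p_4/q_4 = 12772/389
q_3 = 6 ≤ 9 < 389 = q_4, so the answer is 197/6.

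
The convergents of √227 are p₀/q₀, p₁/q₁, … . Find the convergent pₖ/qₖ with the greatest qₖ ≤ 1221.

6795/451

√227 = [15; 15, 30, …] (period length 2).
Convergents:
  p_0/q_0 = 15/1
  p_1/q_1 = 226/15
  p_2/q_2 = 6795/451
  p_3/q_3 = 102151/6780
q_2 = 451 ≤ 1221 < 6780 = q_3, so the answer is 6795/451.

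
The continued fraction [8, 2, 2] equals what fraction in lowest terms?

42/5

Using pₖ = aₖpₖ₋₁ + pₖ₋₂ and qₖ = aₖqₖ₋₁ + qₖ₋₂:
  k=0: a=8, p=8, q=1
  k=1: a=2, p=17, q=2
  k=2: a=2, p=42, q=5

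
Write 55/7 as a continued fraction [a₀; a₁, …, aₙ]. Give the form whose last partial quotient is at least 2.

[7; 1, 6]

55 = 7·7 + 6
7 = 1·6 + 1
6 = 6·1 + 0  (stop)
So 55/7 = [7; 1, 6].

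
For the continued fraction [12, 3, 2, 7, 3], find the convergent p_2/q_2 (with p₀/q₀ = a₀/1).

Using pₖ = aₖpₖ₋₁ + pₖ₋₂, qₖ = aₖqₖ₋₁ + qₖ₋₂ (with p₋₁=1, p₋₂=0, q₋₁=0, q₋₂=1):
  k=0: a=12, p=12, q=1
  k=1: a=3, p=37, q=3
  k=2: a=2, p=86, q=7

86/7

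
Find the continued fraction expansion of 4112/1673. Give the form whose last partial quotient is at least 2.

4112 = 2×1673 + 766
1673 = 2×766 + 141
766 = 5×141 + 61
141 = 2×61 + 19
61 = 3×19 + 4
19 = 4×4 + 3
4 = 1×3 + 1
3 = 3×1 + 0  (stop)
So 4112/1673 = [2; 2, 5, 2, 3, 4, 1, 3].

[2; 2, 5, 2, 3, 4, 1, 3]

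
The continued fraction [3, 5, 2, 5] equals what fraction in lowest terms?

Using pₖ = aₖpₖ₋₁ + pₖ₋₂ and qₖ = aₖqₖ₋₁ + qₖ₋₂:
  k=0: a=3, p=3, q=1
  k=1: a=5, p=16, q=5
  k=2: a=2, p=35, q=11
  k=3: a=5, p=191, q=60

191/60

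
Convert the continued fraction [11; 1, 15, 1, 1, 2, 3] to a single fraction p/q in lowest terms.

Fold from the inside: start with 3/1.
  2 + 1/3 = 7/3
  1 + 3/7 = 10/7
  1 + 7/10 = 17/10
  15 + 10/17 = 265/17
  1 + 17/265 = 282/265
  11 + 265/282 = 3367/282

3367/282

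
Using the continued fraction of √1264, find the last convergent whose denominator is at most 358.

√1264 = [35; 1, 1, 4, 4, 4, 1, 1, 70, …] (period length 8).
Convergents:
  p_0/q_0 = 35/1
  p_1/q_1 = 36/1
  p_2/q_2 = 71/2
  p_3/q_3 = 320/9
  p_4/q_4 = 1351/38
  p_5/q_5 = 5724/161
  p_6/q_6 = 7075/199
  p_7/q_7 = 12799/360
q_6 = 199 ≤ 358 < 360 = q_7, so the answer is 7075/199.

7075/199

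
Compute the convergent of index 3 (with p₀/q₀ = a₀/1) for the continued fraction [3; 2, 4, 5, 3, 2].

162/47

Using pₖ = aₖpₖ₋₁ + pₖ₋₂, qₖ = aₖqₖ₋₁ + qₖ₋₂ (with p₋₁=1, p₋₂=0, q₋₁=0, q₋₂=1):
  k=0: a=3, p=3, q=1
  k=1: a=2, p=7, q=2
  k=2: a=4, p=31, q=9
  k=3: a=5, p=162, q=47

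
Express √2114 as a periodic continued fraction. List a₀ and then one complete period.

a₀ = ⌊√2114⌋ = 45.

[45; 1, 44, 1, 90]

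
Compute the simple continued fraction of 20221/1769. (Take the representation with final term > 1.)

[11; 2, 3, 9, 13, 2]

20221 = 11×1769 + 762
1769 = 2×762 + 245
762 = 3×245 + 27
245 = 9×27 + 2
27 = 13×2 + 1
2 = 2×1 + 0  (stop)
So 20221/1769 = [11; 2, 3, 9, 13, 2].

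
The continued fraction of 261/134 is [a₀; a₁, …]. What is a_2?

18

261 = 1·134 + 127   →  a_0 = 1
134 = 1·127 + 7   →  a_1 = 1
127 = 18·7 + 1   →  a_2 = 18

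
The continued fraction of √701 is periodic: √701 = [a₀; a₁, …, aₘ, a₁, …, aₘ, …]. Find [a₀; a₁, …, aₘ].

[26; 2, 10, 10, 2, 52]

a₀ = ⌊√701⌋ = 26.
With m₀=0, d₀=1 and mₖ₊₁ = dₖaₖ − mₖ, dₖ₊₁ = (n − mₖ₊₁²)/dₖ, aₖ₊₁ = ⌊(a₀+mₖ₊₁)/dₖ₊₁⌋:
  k=1: m=26, d=25, a=2
  k=2: m=24, d=5, a=10
  k=3: m=26, d=5, a=10
  k=4: m=24, d=25, a=2
  k=5: m=26, d=1, a=52
d=1 and a=2a₀=52 at k=5, so the next step gives (m, d) = (26, 25) again — its k=1 value — and the period has length 5.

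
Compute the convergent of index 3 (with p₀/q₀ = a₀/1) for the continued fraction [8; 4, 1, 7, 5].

Using pₖ = aₖpₖ₋₁ + pₖ₋₂, qₖ = aₖqₖ₋₁ + qₖ₋₂ (with p₋₁=1, p₋₂=0, q₋₁=0, q₋₂=1):
  k=0: a=8, p=8, q=1
  k=1: a=4, p=33, q=4
  k=2: a=1, p=41, q=5
  k=3: a=7, p=320, q=39

320/39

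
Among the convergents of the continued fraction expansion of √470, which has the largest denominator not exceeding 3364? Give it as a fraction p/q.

√470 = [21; 1, 2, 8, 2, 1, 42, …] (period length 6).
Convergents:
  p_0/q_0 = 21/1
  p_1/q_1 = 22/1
  p_2/q_2 = 65/3
  p_3/q_3 = 542/25
  p_4/q_4 = 1149/53
  p_5/q_5 = 1691/78
  p_6/q_6 = 72171/3329
  p_7/q_7 = 73862/3407
q_6 = 3329 ≤ 3364 < 3407 = q_7, so the answer is 72171/3329.

72171/3329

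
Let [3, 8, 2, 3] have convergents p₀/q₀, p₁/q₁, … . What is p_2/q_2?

53/17

Using pₖ = aₖpₖ₋₁ + pₖ₋₂, qₖ = aₖqₖ₋₁ + qₖ₋₂ (with p₋₁=1, p₋₂=0, q₋₁=0, q₋₂=1):
  k=0: a=3, p=3, q=1
  k=1: a=8, p=25, q=8
  k=2: a=2, p=53, q=17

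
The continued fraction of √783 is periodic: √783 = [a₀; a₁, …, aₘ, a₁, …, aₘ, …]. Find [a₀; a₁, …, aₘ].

[27; 1, 54]

a₀ = ⌊√783⌋ = 27.
With m₀=0, d₀=1 and mₖ₊₁ = dₖaₖ − mₖ, dₖ₊₁ = (n − mₖ₊₁²)/dₖ, aₖ₊₁ = ⌊(a₀+mₖ₊₁)/dₖ₊₁⌋:
  k=1: m=27, d=54, a=1
  k=2: m=27, d=1, a=54
d=1 and a=2a₀=54 at k=2, so the next step gives (m, d) = (27, 54) again — its k=1 value — and the period has length 2.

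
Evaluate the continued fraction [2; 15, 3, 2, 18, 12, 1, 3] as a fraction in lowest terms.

Using pₖ = aₖpₖ₋₁ + pₖ₋₂ and qₖ = aₖqₖ₋₁ + qₖ₋₂:
  k=0: a=2, p=2, q=1
  k=1: a=15, p=31, q=15
  k=2: a=3, p=95, q=46
  k=3: a=2, p=221, q=107
  k=4: a=18, p=4073, q=1972
  k=5: a=12, p=49097, q=23771
  k=6: a=1, p=53170, q=25743
  k=7: a=3, p=208607, q=101000

208607/101000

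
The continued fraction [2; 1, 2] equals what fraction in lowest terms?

8/3

Fold from the inside: start with 2/1.
  1 + 1/2 = 3/2
  2 + 2/3 = 8/3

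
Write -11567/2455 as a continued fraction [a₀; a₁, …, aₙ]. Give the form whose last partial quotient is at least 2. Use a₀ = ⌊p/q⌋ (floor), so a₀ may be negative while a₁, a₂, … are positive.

[-5; 3, 2, 7, 5, 9]

-11567 = -5·2455 + 708
2455 = 3·708 + 331
708 = 2·331 + 46
331 = 7·46 + 9
46 = 5·9 + 1
9 = 9·1 + 0  (stop)
So -11567/2455 = [-5; 3, 2, 7, 5, 9].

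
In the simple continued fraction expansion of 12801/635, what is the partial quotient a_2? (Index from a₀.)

12801 = 20·635 + 101   →  a_0 = 20
635 = 6·101 + 29   →  a_1 = 6
101 = 3·29 + 14   →  a_2 = 3

3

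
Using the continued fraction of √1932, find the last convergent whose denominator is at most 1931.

84085/1913

√1932 = [43; 1, 20, 1, 86, …] (period length 4).
Convergents:
  p_0/q_0 = 43/1
  p_1/q_1 = 44/1
  p_2/q_2 = 923/21
  p_3/q_3 = 967/22
  p_4/q_4 = 84085/1913
  p_5/q_5 = 85052/1935
q_4 = 1913 ≤ 1931 < 1935 = q_5, so the answer is 84085/1913.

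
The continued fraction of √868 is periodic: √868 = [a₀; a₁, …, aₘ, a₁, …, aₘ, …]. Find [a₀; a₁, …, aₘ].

a₀ = ⌊√868⌋ = 29.
With m₀=0, d₀=1 and mₖ₊₁ = dₖaₖ − mₖ, dₖ₊₁ = (n − mₖ₊₁²)/dₖ, aₖ₊₁ = ⌊(a₀+mₖ₊₁)/dₖ₊₁⌋:
  k=1: m=29, d=27, a=2
  k=2: m=25, d=9, a=6
  k=3: m=29, d=3, a=19
  k=4: m=28, d=28, a=2
  k=5: m=28, d=3, a=19
  k=6: m=29, d=9, a=6
  k=7: m=25, d=27, a=2
  k=8: m=29, d=1, a=58
d=1 and a=2a₀=58 at k=8, so the next step gives (m, d) = (29, 27) again — its k=1 value — and the period has length 8.

[29; 2, 6, 19, 2, 19, 6, 2, 58]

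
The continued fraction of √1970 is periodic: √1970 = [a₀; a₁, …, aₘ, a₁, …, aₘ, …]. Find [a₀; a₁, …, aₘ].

[44; 2, 1, 1, 2, 88]

a₀ = ⌊√1970⌋ = 44.
With m₀=0, d₀=1 and mₖ₊₁ = dₖaₖ − mₖ, dₖ₊₁ = (n − mₖ₊₁²)/dₖ, aₖ₊₁ = ⌊(a₀+mₖ₊₁)/dₖ₊₁⌋:
  k=1: m=44, d=34, a=2
  k=2: m=24, d=41, a=1
  k=3: m=17, d=41, a=1
  k=4: m=24, d=34, a=2
  k=5: m=44, d=1, a=88
d=1 and a=2a₀=88 at k=5, so the next step gives (m, d) = (44, 34) again — its k=1 value — and the period has length 5.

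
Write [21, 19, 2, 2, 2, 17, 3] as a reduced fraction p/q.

Using pₖ = aₖpₖ₋₁ + pₖ₋₂ and qₖ = aₖqₖ₋₁ + qₖ₋₂:
  k=0: a=21, p=21, q=1
  k=1: a=19, p=400, q=19
  k=2: a=2, p=821, q=39
  k=3: a=2, p=2042, q=97
  k=4: a=2, p=4905, q=233
  k=5: a=17, p=85427, q=4058
  k=6: a=3, p=261186, q=12407

261186/12407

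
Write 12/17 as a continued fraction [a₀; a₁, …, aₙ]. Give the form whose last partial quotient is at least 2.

12 = 0*17 + 12
17 = 1*12 + 5
12 = 2*5 + 2
5 = 2*2 + 1
2 = 2*1 + 0  (stop)
So 12/17 = [0; 1, 2, 2, 2].

[0; 1, 2, 2, 2]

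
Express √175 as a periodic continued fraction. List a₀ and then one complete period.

[13; 4, 2, 1, 2, 4, 26]

a₀ = ⌊√175⌋ = 13.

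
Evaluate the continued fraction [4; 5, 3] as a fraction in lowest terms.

67/16

Fold from the inside: start with 3/1.
  5 + 1/3 = 16/3
  4 + 3/16 = 67/16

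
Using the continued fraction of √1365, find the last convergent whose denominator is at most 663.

23904/647

√1365 = [36; 1, 17, 2, 17, 1, 72, …] (period length 6).
Convergents:
  p_0/q_0 = 36/1
  p_1/q_1 = 37/1
  p_2/q_2 = 665/18
  p_3/q_3 = 1367/37
  p_4/q_4 = 23904/647
  p_5/q_5 = 25271/684
q_4 = 647 ≤ 663 < 684 = q_5, so the answer is 23904/647.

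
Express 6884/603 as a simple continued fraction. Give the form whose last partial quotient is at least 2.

[11; 2, 2, 2, 16, 3]

6884 = 11*603 + 251
603 = 2*251 + 101
251 = 2*101 + 49
101 = 2*49 + 3
49 = 16*3 + 1
3 = 3*1 + 0  (stop)
So 6884/603 = [11; 2, 2, 2, 16, 3].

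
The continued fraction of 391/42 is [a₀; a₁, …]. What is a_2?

391 = 9·42 + 13   →  a_0 = 9
42 = 3·13 + 3   →  a_1 = 3
13 = 4·3 + 1   →  a_2 = 4

4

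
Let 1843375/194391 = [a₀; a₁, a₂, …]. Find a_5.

14

1843375 = 9·194391 + 93856   →  a_0 = 9
194391 = 2·93856 + 6679   →  a_1 = 2
93856 = 14·6679 + 350   →  a_2 = 14
6679 = 19·350 + 29   →  a_3 = 19
350 = 12·29 + 2   →  a_4 = 12
29 = 14·2 + 1   →  a_5 = 14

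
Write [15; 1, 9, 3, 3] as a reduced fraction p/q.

Fold from the inside: start with 3/1.
  3 + 1/3 = 10/3
  9 + 3/10 = 93/10
  1 + 10/93 = 103/93
  15 + 93/103 = 1638/103

1638/103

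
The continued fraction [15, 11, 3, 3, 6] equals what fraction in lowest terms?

Fold from the inside: start with 6/1.
  3 + 1/6 = 19/6
  3 + 6/19 = 63/19
  11 + 19/63 = 712/63
  15 + 63/712 = 10743/712

10743/712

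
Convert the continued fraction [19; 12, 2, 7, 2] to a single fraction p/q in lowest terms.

Fold from the inside: start with 2/1.
  7 + 1/2 = 15/2
  2 + 2/15 = 32/15
  12 + 15/32 = 399/32
  19 + 32/399 = 7613/399

7613/399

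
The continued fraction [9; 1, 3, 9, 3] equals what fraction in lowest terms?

Using pₖ = aₖpₖ₋₁ + pₖ₋₂ and qₖ = aₖqₖ₋₁ + qₖ₋₂:
  k=0: a=9, p=9, q=1
  k=1: a=1, p=10, q=1
  k=2: a=3, p=39, q=4
  k=3: a=9, p=361, q=37
  k=4: a=3, p=1122, q=115

1122/115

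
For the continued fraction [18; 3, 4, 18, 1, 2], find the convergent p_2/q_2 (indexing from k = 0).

238/13

Using pₖ = aₖpₖ₋₁ + pₖ₋₂, qₖ = aₖqₖ₋₁ + qₖ₋₂ (with p₋₁=1, p₋₂=0, q₋₁=0, q₋₂=1):
  k=0: a=18, p=18, q=1
  k=1: a=3, p=55, q=3
  k=2: a=4, p=238, q=13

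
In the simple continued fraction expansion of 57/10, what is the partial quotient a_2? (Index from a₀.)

2

57 = 5·10 + 7   →  a_0 = 5
10 = 1·7 + 3   →  a_1 = 1
7 = 2·3 + 1   →  a_2 = 2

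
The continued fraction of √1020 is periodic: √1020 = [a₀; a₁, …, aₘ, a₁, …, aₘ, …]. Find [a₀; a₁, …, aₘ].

a₀ = ⌊√1020⌋ = 31.
With m₀=0, d₀=1 and mₖ₊₁ = dₖaₖ − mₖ, dₖ₊₁ = (n − mₖ₊₁²)/dₖ, aₖ₊₁ = ⌊(a₀+mₖ₊₁)/dₖ₊₁⌋:
  k=1: m=31, d=59, a=1
  k=2: m=28, d=4, a=14
  k=3: m=28, d=59, a=1
  k=4: m=31, d=1, a=62
d=1 and a=2a₀=62 at k=4, so the next step gives (m, d) = (31, 59) again — its k=1 value — and the period has length 4.

[31; 1, 14, 1, 62]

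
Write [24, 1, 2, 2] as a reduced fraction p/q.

173/7

Fold from the inside: start with 2/1.
  2 + 1/2 = 5/2
  1 + 2/5 = 7/5
  24 + 5/7 = 173/7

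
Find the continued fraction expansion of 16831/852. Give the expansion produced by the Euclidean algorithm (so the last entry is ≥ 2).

[19; 1, 3, 13, 16]

16831 = 19·852 + 643
852 = 1·643 + 209
643 = 3·209 + 16
209 = 13·16 + 1
16 = 16·1 + 0  (stop)
So 16831/852 = [19; 1, 3, 13, 16].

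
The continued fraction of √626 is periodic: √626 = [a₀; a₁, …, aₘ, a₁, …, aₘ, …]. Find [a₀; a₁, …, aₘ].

a₀ = ⌊√626⌋ = 25.
With m₀=0, d₀=1 and mₖ₊₁ = dₖaₖ − mₖ, dₖ₊₁ = (n − mₖ₊₁²)/dₖ, aₖ₊₁ = ⌊(a₀+mₖ₊₁)/dₖ₊₁⌋:
  k=1: m=25, d=1, a=50
d=1 and a=2a₀=50 at k=1, so the next step gives (m, d) = (25, 1) again — its k=1 value — and the period has length 1.

[25; 50]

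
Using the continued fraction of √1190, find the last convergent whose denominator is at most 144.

√1190 = [34; 2, 68, …] (period length 2).
Convergents:
  p_0/q_0 = 34/1
  p_1/q_1 = 69/2
  p_2/q_2 = 4726/137
  p_3/q_3 = 9521/276
q_2 = 137 ≤ 144 < 276 = q_3, so the answer is 4726/137.

4726/137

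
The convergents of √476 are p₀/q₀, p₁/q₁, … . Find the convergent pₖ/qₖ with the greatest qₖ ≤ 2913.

28799/1320

√476 = [21; 1, 4, 2, 10, 2, 4, 1, 42, …] (period length 8).
Convergents:
  p_0/q_0 = 21/1
  p_1/q_1 = 22/1
  p_2/q_2 = 109/5
  p_3/q_3 = 240/11
  p_4/q_4 = 2509/115
  p_5/q_5 = 5258/241
  p_6/q_6 = 23541/1079
  p_7/q_7 = 28799/1320
  p_8/q_8 = 1233099/56519
q_7 = 1320 ≤ 2913 < 56519 = q_8, so the answer is 28799/1320.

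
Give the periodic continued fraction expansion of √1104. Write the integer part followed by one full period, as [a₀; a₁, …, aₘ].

[33; 4, 2, 2, 2, 4, 66]

a₀ = ⌊√1104⌋ = 33.
With m₀=0, d₀=1 and mₖ₊₁ = dₖaₖ − mₖ, dₖ₊₁ = (n − mₖ₊₁²)/dₖ, aₖ₊₁ = ⌊(a₀+mₖ₊₁)/dₖ₊₁⌋:
  k=1: m=33, d=15, a=4
  k=2: m=27, d=25, a=2
  k=3: m=23, d=23, a=2
  k=4: m=23, d=25, a=2
  k=5: m=27, d=15, a=4
  k=6: m=33, d=1, a=66
d=1 and a=2a₀=66 at k=6, so the next step gives (m, d) = (33, 15) again — its k=1 value — and the period has length 6.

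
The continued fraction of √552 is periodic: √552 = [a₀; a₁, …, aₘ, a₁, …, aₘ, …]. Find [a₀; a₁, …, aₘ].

a₀ = ⌊√552⌋ = 23.
With m₀=0, d₀=1 and mₖ₊₁ = dₖaₖ − mₖ, dₖ₊₁ = (n − mₖ₊₁²)/dₖ, aₖ₊₁ = ⌊(a₀+mₖ₊₁)/dₖ₊₁⌋:
  k=1: m=23, d=23, a=2
  k=2: m=23, d=1, a=46
d=1 and a=2a₀=46 at k=2, so the next step gives (m, d) = (23, 23) again — its k=1 value — and the period has length 2.

[23; 2, 46]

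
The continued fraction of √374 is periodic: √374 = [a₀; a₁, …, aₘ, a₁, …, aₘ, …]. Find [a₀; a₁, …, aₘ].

a₀ = ⌊√374⌋ = 19.

[19; 2, 1, 18, 1, 2, 38]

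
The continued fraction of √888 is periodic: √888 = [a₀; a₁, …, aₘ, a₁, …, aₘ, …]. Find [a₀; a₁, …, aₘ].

[29; 1, 3, 1, 58]

a₀ = ⌊√888⌋ = 29.
With m₀=0, d₀=1 and mₖ₊₁ = dₖaₖ − mₖ, dₖ₊₁ = (n − mₖ₊₁²)/dₖ, aₖ₊₁ = ⌊(a₀+mₖ₊₁)/dₖ₊₁⌋:
  k=1: m=29, d=47, a=1
  k=2: m=18, d=12, a=3
  k=3: m=18, d=47, a=1
  k=4: m=29, d=1, a=58
d=1 and a=2a₀=58 at k=4, so the next step gives (m, d) = (29, 47) again — its k=1 value — and the period has length 4.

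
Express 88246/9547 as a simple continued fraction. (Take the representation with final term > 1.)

[9; 4, 9, 9, 9, 3]

88246 = 9·9547 + 2323
9547 = 4·2323 + 255
2323 = 9·255 + 28
255 = 9·28 + 3
28 = 9·3 + 1
3 = 3·1 + 0  (stop)
So 88246/9547 = [9; 4, 9, 9, 9, 3].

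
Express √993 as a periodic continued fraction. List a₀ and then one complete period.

a₀ = ⌊√993⌋ = 31.
With m₀=0, d₀=1 and mₖ₊₁ = dₖaₖ − mₖ, dₖ₊₁ = (n − mₖ₊₁²)/dₖ, aₖ₊₁ = ⌊(a₀+mₖ₊₁)/dₖ₊₁⌋:
  k=1: m=31, d=32, a=1
  k=2: m=1, d=31, a=1
  k=3: m=30, d=3, a=20
  k=4: m=30, d=31, a=1
  k=5: m=1, d=32, a=1
  k=6: m=31, d=1, a=62
d=1 and a=2a₀=62 at k=6, so the next step gives (m, d) = (31, 32) again — its k=1 value — and the period has length 6.

[31; 1, 1, 20, 1, 1, 62]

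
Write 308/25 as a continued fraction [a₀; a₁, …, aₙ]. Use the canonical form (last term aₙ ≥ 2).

[12; 3, 8]

308 = 12×25 + 8
25 = 3×8 + 1
8 = 8×1 + 0  (stop)
So 308/25 = [12; 3, 8].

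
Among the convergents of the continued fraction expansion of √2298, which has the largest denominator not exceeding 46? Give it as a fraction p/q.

√2298 = [47; 1, 14, 1, 94, …] (period length 4).
Convergents:
  p_0/q_0 = 47/1
  p_1/q_1 = 48/1
  p_2/q_2 = 719/15
  p_3/q_3 = 767/16
  p_4/q_4 = 72817/1519
q_3 = 16 ≤ 46 < 1519 = q_4, so the answer is 767/16.

767/16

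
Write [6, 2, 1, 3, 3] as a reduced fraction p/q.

Fold from the inside: start with 3/1.
  3 + 1/3 = 10/3
  1 + 3/10 = 13/10
  2 + 10/13 = 36/13
  6 + 13/36 = 229/36

229/36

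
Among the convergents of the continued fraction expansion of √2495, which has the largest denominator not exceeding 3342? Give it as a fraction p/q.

99850/1999

√2495 = [49; 1, 18, 1, 98, …] (period length 4).
Convergents:
  p_0/q_0 = 49/1
  p_1/q_1 = 50/1
  p_2/q_2 = 949/19
  p_3/q_3 = 999/20
  p_4/q_4 = 98851/1979
  p_5/q_5 = 99850/1999
  p_6/q_6 = 1896151/37961
q_5 = 1999 ≤ 3342 < 37961 = q_6, so the answer is 99850/1999.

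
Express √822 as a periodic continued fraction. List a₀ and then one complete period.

[28; 1, 2, 28, 2, 1, 56]

a₀ = ⌊√822⌋ = 28.
With m₀=0, d₀=1 and mₖ₊₁ = dₖaₖ − mₖ, dₖ₊₁ = (n − mₖ₊₁²)/dₖ, aₖ₊₁ = ⌊(a₀+mₖ₊₁)/dₖ₊₁⌋:
  k=1: m=28, d=38, a=1
  k=2: m=10, d=19, a=2
  k=3: m=28, d=2, a=28
  k=4: m=28, d=19, a=2
  k=5: m=10, d=38, a=1
  k=6: m=28, d=1, a=56
d=1 and a=2a₀=56 at k=6, so the next step gives (m, d) = (28, 38) again — its k=1 value — and the period has length 6.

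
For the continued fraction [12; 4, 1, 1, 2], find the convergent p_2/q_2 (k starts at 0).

Using pₖ = aₖpₖ₋₁ + pₖ₋₂, qₖ = aₖqₖ₋₁ + qₖ₋₂ (with p₋₁=1, p₋₂=0, q₋₁=0, q₋₂=1):
  k=0: a=12, p=12, q=1
  k=1: a=4, p=49, q=4
  k=2: a=1, p=61, q=5

61/5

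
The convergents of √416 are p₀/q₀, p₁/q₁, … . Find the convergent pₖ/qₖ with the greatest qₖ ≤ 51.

979/48

√416 = [20; 2, 1, 1, 9, 1, 1, 2, 40, …] (period length 8).
Convergents:
  p_0/q_0 = 20/1
  p_1/q_1 = 41/2
  p_2/q_2 = 61/3
  p_3/q_3 = 102/5
  p_4/q_4 = 979/48
  p_5/q_5 = 1081/53
q_4 = 48 ≤ 51 < 53 = q_5, so the answer is 979/48.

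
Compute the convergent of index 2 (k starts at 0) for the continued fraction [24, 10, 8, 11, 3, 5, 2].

Using pₖ = aₖpₖ₋₁ + pₖ₋₂, qₖ = aₖqₖ₋₁ + qₖ₋₂ (with p₋₁=1, p₋₂=0, q₋₁=0, q₋₂=1):
  k=0: a=24, p=24, q=1
  k=1: a=10, p=241, q=10
  k=2: a=8, p=1952, q=81

1952/81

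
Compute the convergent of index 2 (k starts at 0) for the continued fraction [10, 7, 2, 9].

152/15

Using pₖ = aₖpₖ₋₁ + pₖ₋₂, qₖ = aₖqₖ₋₁ + qₖ₋₂ (with p₋₁=1, p₋₂=0, q₋₁=0, q₋₂=1):
  k=0: a=10, p=10, q=1
  k=1: a=7, p=71, q=7
  k=2: a=2, p=152, q=15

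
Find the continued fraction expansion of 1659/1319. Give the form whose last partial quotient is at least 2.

1659 = 1*1319 + 340
1319 = 3*340 + 299
340 = 1*299 + 41
299 = 7*41 + 12
41 = 3*12 + 5
12 = 2*5 + 2
5 = 2*2 + 1
2 = 2*1 + 0  (stop)
So 1659/1319 = [1; 3, 1, 7, 3, 2, 2, 2].

[1; 3, 1, 7, 3, 2, 2, 2]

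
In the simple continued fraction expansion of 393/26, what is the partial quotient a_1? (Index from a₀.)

8

393 = 15·26 + 3   →  a_0 = 15
26 = 8·3 + 2   →  a_1 = 8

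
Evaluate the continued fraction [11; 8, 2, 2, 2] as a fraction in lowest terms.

Fold from the inside: start with 2/1.
  2 + 1/2 = 5/2
  2 + 2/5 = 12/5
  8 + 5/12 = 101/12
  11 + 12/101 = 1123/101

1123/101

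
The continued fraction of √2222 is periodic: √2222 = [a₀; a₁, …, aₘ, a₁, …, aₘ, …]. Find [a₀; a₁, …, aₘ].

[47; 7, 4, 7, 94]

a₀ = ⌊√2222⌋ = 47.
With m₀=0, d₀=1 and mₖ₊₁ = dₖaₖ − mₖ, dₖ₊₁ = (n − mₖ₊₁²)/dₖ, aₖ₊₁ = ⌊(a₀+mₖ₊₁)/dₖ₊₁⌋:
  k=1: m=47, d=13, a=7
  k=2: m=44, d=22, a=4
  k=3: m=44, d=13, a=7
  k=4: m=47, d=1, a=94
d=1 and a=2a₀=94 at k=4, so the next step gives (m, d) = (47, 13) again — its k=1 value — and the period has length 4.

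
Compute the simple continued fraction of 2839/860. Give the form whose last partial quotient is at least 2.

[3; 3, 3, 8, 3, 3]

2839 = 3·860 + 259
860 = 3·259 + 83
259 = 3·83 + 10
83 = 8·10 + 3
10 = 3·3 + 1
3 = 3·1 + 0  (stop)
So 2839/860 = [3; 3, 3, 8, 3, 3].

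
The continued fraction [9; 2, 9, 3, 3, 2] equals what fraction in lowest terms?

Fold from the inside: start with 2/1.
  3 + 1/2 = 7/2
  3 + 2/7 = 23/7
  9 + 7/23 = 214/23
  2 + 23/214 = 451/214
  9 + 214/451 = 4273/451

4273/451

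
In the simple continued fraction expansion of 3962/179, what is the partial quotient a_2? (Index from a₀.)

3962 = 22·179 + 24   →  a_0 = 22
179 = 7·24 + 11   →  a_1 = 7
24 = 2·11 + 2   →  a_2 = 2

2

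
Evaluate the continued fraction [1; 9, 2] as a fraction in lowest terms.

Using pₖ = aₖpₖ₋₁ + pₖ₋₂ and qₖ = aₖqₖ₋₁ + qₖ₋₂:
  k=0: a=1, p=1, q=1
  k=1: a=9, p=10, q=9
  k=2: a=2, p=21, q=19

21/19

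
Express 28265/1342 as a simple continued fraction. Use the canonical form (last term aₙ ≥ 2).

28265 = 21×1342 + 83
1342 = 16×83 + 14
83 = 5×14 + 13
14 = 1×13 + 1
13 = 13×1 + 0  (stop)
So 28265/1342 = [21; 16, 5, 1, 13].

[21; 16, 5, 1, 13]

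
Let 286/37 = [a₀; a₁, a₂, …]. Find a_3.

1

286 = 7·37 + 27   →  a_0 = 7
37 = 1·27 + 10   →  a_1 = 1
27 = 2·10 + 7   →  a_2 = 2
10 = 1·7 + 3   →  a_3 = 1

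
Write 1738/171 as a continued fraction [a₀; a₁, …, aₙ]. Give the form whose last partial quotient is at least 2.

[10; 6, 9, 3]

1738 = 10×171 + 28
171 = 6×28 + 3
28 = 9×3 + 1
3 = 3×1 + 0  (stop)
So 1738/171 = [10; 6, 9, 3].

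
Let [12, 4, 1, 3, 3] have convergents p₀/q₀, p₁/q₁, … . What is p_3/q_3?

232/19

Using pₖ = aₖpₖ₋₁ + pₖ₋₂, qₖ = aₖqₖ₋₁ + qₖ₋₂ (with p₋₁=1, p₋₂=0, q₋₁=0, q₋₂=1):
  k=0: a=12, p=12, q=1
  k=1: a=4, p=49, q=4
  k=2: a=1, p=61, q=5
  k=3: a=3, p=232, q=19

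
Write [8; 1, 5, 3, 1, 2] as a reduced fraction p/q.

Fold from the inside: start with 2/1.
  1 + 1/2 = 3/2
  3 + 2/3 = 11/3
  5 + 3/11 = 58/11
  1 + 11/58 = 69/58
  8 + 58/69 = 610/69

610/69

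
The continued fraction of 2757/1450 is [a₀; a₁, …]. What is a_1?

1

2757 = 1·1450 + 1307   →  a_0 = 1
1450 = 1·1307 + 143   →  a_1 = 1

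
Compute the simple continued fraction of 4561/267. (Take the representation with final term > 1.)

[17; 12, 7, 3]

4561 = 17×267 + 22
267 = 12×22 + 3
22 = 7×3 + 1
3 = 3×1 + 0  (stop)
So 4561/267 = [17; 12, 7, 3].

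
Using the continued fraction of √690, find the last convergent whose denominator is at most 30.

394/15

√690 = [26; 3, 1, 2, 1, 3, 52, …] (period length 6).
Convergents:
  p_0/q_0 = 26/1
  p_1/q_1 = 79/3
  p_2/q_2 = 105/4
  p_3/q_3 = 289/11
  p_4/q_4 = 394/15
  p_5/q_5 = 1471/56
q_4 = 15 ≤ 30 < 56 = q_5, so the answer is 394/15.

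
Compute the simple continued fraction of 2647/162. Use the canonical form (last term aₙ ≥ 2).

2647 = 16·162 + 55
162 = 2·55 + 52
55 = 1·52 + 3
52 = 17·3 + 1
3 = 3·1 + 0  (stop)
So 2647/162 = [16; 2, 1, 17, 3].

[16; 2, 1, 17, 3]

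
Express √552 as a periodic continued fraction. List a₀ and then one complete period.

a₀ = ⌊√552⌋ = 23.
With m₀=0, d₀=1 and mₖ₊₁ = dₖaₖ − mₖ, dₖ₊₁ = (n − mₖ₊₁²)/dₖ, aₖ₊₁ = ⌊(a₀+mₖ₊₁)/dₖ₊₁⌋:
  k=1: m=23, d=23, a=2
  k=2: m=23, d=1, a=46
d=1 and a=2a₀=46 at k=2, so the next step gives (m, d) = (23, 23) again — its k=1 value — and the period has length 2.

[23; 2, 46]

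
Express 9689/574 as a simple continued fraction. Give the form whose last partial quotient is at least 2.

[16; 1, 7, 3, 7, 3]

9689 = 16×574 + 505
574 = 1×505 + 69
505 = 7×69 + 22
69 = 3×22 + 3
22 = 7×3 + 1
3 = 3×1 + 0  (stop)
So 9689/574 = [16; 1, 7, 3, 7, 3].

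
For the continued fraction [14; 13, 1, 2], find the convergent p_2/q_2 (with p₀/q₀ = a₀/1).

Using pₖ = aₖpₖ₋₁ + pₖ₋₂, qₖ = aₖqₖ₋₁ + qₖ₋₂ (with p₋₁=1, p₋₂=0, q₋₁=0, q₋₂=1):
  k=0: a=14, p=14, q=1
  k=1: a=13, p=183, q=13
  k=2: a=1, p=197, q=14

197/14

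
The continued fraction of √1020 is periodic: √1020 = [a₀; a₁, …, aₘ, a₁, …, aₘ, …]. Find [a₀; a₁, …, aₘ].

[31; 1, 14, 1, 62]

a₀ = ⌊√1020⌋ = 31.
With m₀=0, d₀=1 and mₖ₊₁ = dₖaₖ − mₖ, dₖ₊₁ = (n − mₖ₊₁²)/dₖ, aₖ₊₁ = ⌊(a₀+mₖ₊₁)/dₖ₊₁⌋:
  k=1: m=31, d=59, a=1
  k=2: m=28, d=4, a=14
  k=3: m=28, d=59, a=1
  k=4: m=31, d=1, a=62
d=1 and a=2a₀=62 at k=4, so the next step gives (m, d) = (31, 59) again — its k=1 value — and the period has length 4.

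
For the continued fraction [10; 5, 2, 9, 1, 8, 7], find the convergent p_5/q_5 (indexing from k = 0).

10427/1024

Using pₖ = aₖpₖ₋₁ + pₖ₋₂, qₖ = aₖqₖ₋₁ + qₖ₋₂ (with p₋₁=1, p₋₂=0, q₋₁=0, q₋₂=1):
  k=0: a=10, p=10, q=1
  k=1: a=5, p=51, q=5
  k=2: a=2, p=112, q=11
  k=3: a=9, p=1059, q=104
  k=4: a=1, p=1171, q=115
  k=5: a=8, p=10427, q=1024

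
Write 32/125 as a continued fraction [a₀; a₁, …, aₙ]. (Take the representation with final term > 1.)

32 = 0·125 + 32
125 = 3·32 + 29
32 = 1·29 + 3
29 = 9·3 + 2
3 = 1·2 + 1
2 = 2·1 + 0  (stop)
So 32/125 = [0; 3, 1, 9, 1, 2].

[0; 3, 1, 9, 1, 2]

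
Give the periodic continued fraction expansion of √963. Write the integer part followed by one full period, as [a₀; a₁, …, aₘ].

[31; 31, 62]

a₀ = ⌊√963⌋ = 31.
With m₀=0, d₀=1 and mₖ₊₁ = dₖaₖ − mₖ, dₖ₊₁ = (n − mₖ₊₁²)/dₖ, aₖ₊₁ = ⌊(a₀+mₖ₊₁)/dₖ₊₁⌋:
  k=1: m=31, d=2, a=31
  k=2: m=31, d=1, a=62
d=1 and a=2a₀=62 at k=2, so the next step gives (m, d) = (31, 2) again — its k=1 value — and the period has length 2.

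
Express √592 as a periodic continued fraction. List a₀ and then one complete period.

a₀ = ⌊√592⌋ = 24.
With m₀=0, d₀=1 and mₖ₊₁ = dₖaₖ − mₖ, dₖ₊₁ = (n − mₖ₊₁²)/dₖ, aₖ₊₁ = ⌊(a₀+mₖ₊₁)/dₖ₊₁⌋:
  k=1: m=24, d=16, a=3
  k=2: m=24, d=1, a=48
d=1 and a=2a₀=48 at k=2, so the next step gives (m, d) = (24, 16) again — its k=1 value — and the period has length 2.

[24; 3, 48]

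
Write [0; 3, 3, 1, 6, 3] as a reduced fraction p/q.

Using pₖ = aₖpₖ₋₁ + pₖ₋₂ and qₖ = aₖqₖ₋₁ + qₖ₋₂:
  k=0: a=0, p=0, q=1
  k=1: a=3, p=1, q=3
  k=2: a=3, p=3, q=10
  k=3: a=1, p=4, q=13
  k=4: a=6, p=27, q=88
  k=5: a=3, p=85, q=277

85/277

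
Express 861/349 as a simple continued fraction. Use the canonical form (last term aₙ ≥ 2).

[2; 2, 7, 11, 2]

861 = 2*349 + 163
349 = 2*163 + 23
163 = 7*23 + 2
23 = 11*2 + 1
2 = 2*1 + 0  (stop)
So 861/349 = [2; 2, 7, 11, 2].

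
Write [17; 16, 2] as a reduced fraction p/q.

563/33

Fold from the inside: start with 2/1.
  16 + 1/2 = 33/2
  17 + 2/33 = 563/33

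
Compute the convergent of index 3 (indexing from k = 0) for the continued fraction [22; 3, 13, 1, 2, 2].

960/43

Using pₖ = aₖpₖ₋₁ + pₖ₋₂, qₖ = aₖqₖ₋₁ + qₖ₋₂ (with p₋₁=1, p₋₂=0, q₋₁=0, q₋₂=1):
  k=0: a=22, p=22, q=1
  k=1: a=3, p=67, q=3
  k=2: a=13, p=893, q=40
  k=3: a=1, p=960, q=43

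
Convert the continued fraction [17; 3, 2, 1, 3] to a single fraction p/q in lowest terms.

640/37

Fold from the inside: start with 3/1.
  1 + 1/3 = 4/3
  2 + 3/4 = 11/4
  3 + 4/11 = 37/11
  17 + 11/37 = 640/37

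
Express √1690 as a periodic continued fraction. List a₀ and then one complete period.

[41; 9, 8, 9, 82]

a₀ = ⌊√1690⌋ = 41.
With m₀=0, d₀=1 and mₖ₊₁ = dₖaₖ − mₖ, dₖ₊₁ = (n − mₖ₊₁²)/dₖ, aₖ₊₁ = ⌊(a₀+mₖ₊₁)/dₖ₊₁⌋:
  k=1: m=41, d=9, a=9
  k=2: m=40, d=10, a=8
  k=3: m=40, d=9, a=9
  k=4: m=41, d=1, a=82
d=1 and a=2a₀=82 at k=4, so the next step gives (m, d) = (41, 9) again — its k=1 value — and the period has length 4.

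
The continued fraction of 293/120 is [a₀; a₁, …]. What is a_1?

293 = 2·120 + 53   →  a_0 = 2
120 = 2·53 + 14   →  a_1 = 2

2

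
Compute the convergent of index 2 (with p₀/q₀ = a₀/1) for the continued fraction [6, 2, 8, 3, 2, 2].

Using pₖ = aₖpₖ₋₁ + pₖ₋₂, qₖ = aₖqₖ₋₁ + qₖ₋₂ (with p₋₁=1, p₋₂=0, q₋₁=0, q₋₂=1):
  k=0: a=6, p=6, q=1
  k=1: a=2, p=13, q=2
  k=2: a=8, p=110, q=17

110/17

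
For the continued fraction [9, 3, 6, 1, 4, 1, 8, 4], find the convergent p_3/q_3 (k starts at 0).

Using pₖ = aₖpₖ₋₁ + pₖ₋₂, qₖ = aₖqₖ₋₁ + qₖ₋₂ (with p₋₁=1, p₋₂=0, q₋₁=0, q₋₂=1):
  k=0: a=9, p=9, q=1
  k=1: a=3, p=28, q=3
  k=2: a=6, p=177, q=19
  k=3: a=1, p=205, q=22

205/22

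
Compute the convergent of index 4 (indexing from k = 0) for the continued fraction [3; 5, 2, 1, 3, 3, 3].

Using pₖ = aₖpₖ₋₁ + pₖ₋₂, qₖ = aₖqₖ₋₁ + qₖ₋₂ (with p₋₁=1, p₋₂=0, q₋₁=0, q₋₂=1):
  k=0: a=3, p=3, q=1
  k=1: a=5, p=16, q=5
  k=2: a=2, p=35, q=11
  k=3: a=1, p=51, q=16
  k=4: a=3, p=188, q=59

188/59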